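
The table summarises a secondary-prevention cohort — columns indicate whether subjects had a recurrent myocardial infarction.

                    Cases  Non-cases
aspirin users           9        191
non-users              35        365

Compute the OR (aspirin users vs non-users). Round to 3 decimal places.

OR = (9 × 365) / (191 × 35) = 3285/6685 ≈ 0.491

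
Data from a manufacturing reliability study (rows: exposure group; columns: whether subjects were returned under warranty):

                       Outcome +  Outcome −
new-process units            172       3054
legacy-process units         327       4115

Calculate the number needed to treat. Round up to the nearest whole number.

risk, new-process units = 172/3226 = 0.053317
risk, legacy-process units = 327/4442 = 0.073615
absolute risk difference = 0.020299
1 / 0.020299 = 49.264 → round up → 50

50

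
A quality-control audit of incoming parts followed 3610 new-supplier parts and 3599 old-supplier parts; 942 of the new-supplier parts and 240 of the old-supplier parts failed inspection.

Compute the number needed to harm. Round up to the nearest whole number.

risk, new-supplier parts = 942/3610 = 0.260942
risk, old-supplier parts = 240/3599 = 0.066685
absolute risk difference = 0.194257
1 / 0.194257 = 5.148 → round up → 6

NNH: 6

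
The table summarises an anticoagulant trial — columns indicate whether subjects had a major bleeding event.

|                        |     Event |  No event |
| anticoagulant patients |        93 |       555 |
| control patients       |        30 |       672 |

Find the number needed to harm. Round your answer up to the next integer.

NNH = 10

risk, anticoagulant patients = 93/648 = 0.143519
risk, control patients = 30/702 = 0.042735
absolute risk difference = 0.100783
1 / 0.100783 = 9.922 → round up → 10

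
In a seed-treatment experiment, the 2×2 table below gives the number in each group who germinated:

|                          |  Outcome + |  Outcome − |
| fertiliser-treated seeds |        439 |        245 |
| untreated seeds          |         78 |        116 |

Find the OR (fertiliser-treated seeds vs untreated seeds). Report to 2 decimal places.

OR = (439 × 116) / (245 × 78) = 50924/19110 ≈ 2.66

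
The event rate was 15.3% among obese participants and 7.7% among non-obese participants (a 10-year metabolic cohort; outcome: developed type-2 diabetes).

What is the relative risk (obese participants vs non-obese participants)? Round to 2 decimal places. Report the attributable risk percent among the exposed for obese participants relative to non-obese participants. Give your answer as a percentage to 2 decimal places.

RR = 1.99; AR% = 49.67%

RR = 0.1530 / 0.0770 = 1.99
AR% = (0.1530 − 0.0770) / 0.1530 = 0.4967 → 49.67%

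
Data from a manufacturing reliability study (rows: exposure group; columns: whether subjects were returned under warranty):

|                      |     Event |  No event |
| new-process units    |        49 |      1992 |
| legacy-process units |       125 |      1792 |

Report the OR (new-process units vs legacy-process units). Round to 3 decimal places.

OR = 0.353

odds, new-process units = 49/1992 = 0.02460
odds, legacy-process units = 125/1792 = 0.06975
OR = 0.02460 / 0.06975 = 0.353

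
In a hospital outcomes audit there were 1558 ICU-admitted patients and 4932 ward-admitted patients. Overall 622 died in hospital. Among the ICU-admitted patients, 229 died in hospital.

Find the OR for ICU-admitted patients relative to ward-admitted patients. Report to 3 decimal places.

ICU-admitted patients without the outcome: 1558 − 229 = 1329
ward-admitted patients with the outcome: 622 − 229 = 393
ward-admitted patients without the outcome: 4932 − 393 = 4539
odds, ICU-admitted patients = 229/1329 = 0.1723
odds, ward-admitted patients = 393/4539 = 0.0866
OR = 0.1723 / 0.0866 = 1.990

OR ≈ 1.990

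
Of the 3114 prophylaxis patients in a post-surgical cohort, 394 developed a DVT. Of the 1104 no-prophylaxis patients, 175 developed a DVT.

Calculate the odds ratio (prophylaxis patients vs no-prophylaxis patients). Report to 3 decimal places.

odds, prophylaxis patients = 394/2720 = 0.1449
odds, no-prophylaxis patients = 175/929 = 0.1884
OR = 0.1449 / 0.1884 = 0.769

OR: 0.769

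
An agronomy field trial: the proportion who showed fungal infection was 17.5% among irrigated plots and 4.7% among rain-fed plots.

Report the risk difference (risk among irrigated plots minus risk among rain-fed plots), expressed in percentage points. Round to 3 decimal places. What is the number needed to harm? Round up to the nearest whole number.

risk difference = 0.17500 − 0.04700 = 0.12800 → 12.800 percentage points
absolute risk difference = 0.128000
1 / 0.128000 = 7.812 → round up → 8

RD = 12.800; NNH = 8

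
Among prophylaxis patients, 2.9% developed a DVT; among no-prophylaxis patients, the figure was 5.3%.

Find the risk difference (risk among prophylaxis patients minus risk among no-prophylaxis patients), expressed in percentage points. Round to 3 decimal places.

-2.400

risk difference = 0.02900 − 0.05300 = -0.02400 → -2.400 percentage points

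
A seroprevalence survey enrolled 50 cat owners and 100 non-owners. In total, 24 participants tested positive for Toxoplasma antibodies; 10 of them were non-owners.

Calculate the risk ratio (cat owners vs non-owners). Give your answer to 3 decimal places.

2.800

cat owners with the outcome: 24 − 10 = 14
cat owners without the outcome: 50 − 14 = 36
non-owners without the outcome: 100 − 10 = 90
risk, cat owners = 14/50 = 0.2800
risk, non-owners = 10/100 = 0.1000
RR = 0.2800 / 0.1000 = 2.800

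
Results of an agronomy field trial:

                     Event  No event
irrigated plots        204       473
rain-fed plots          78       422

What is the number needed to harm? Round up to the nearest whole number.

7

risk, irrigated plots = 204/677 = 0.301329
risk, rain-fed plots = 78/500 = 0.156000
absolute risk difference = 0.145329
1 / 0.145329 = 6.881 → round up → 7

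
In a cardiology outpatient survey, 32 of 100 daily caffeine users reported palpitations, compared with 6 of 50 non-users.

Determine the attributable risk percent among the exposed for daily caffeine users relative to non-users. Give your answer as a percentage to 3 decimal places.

risk, daily caffeine users = 32/100 = 0.3200
risk, non-users = 6/50 = 0.1200
AR% = (0.3200 − 0.1200) / 0.3200 = 0.6250 → 62.500%

AR% ≈ 62.500%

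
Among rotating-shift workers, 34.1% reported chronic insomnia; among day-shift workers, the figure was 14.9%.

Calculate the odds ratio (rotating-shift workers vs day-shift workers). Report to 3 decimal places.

odds, rotating-shift workers = 0.3410/0.6590 = 0.5175
odds, day-shift workers = 0.1490/0.8510 = 0.1751
OR = 0.5175 / 0.1751 = 2.955

OR: 2.955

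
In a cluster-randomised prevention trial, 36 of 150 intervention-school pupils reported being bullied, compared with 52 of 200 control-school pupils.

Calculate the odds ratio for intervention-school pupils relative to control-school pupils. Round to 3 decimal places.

OR = (36 × 148) / (114 × 52) = 5328/5928 ≈ 0.899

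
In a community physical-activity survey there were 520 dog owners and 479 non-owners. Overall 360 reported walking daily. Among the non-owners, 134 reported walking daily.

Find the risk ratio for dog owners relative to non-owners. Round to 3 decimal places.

RR = 1.554

dog owners with the outcome: 360 − 134 = 226
dog owners without the outcome: 520 − 226 = 294
non-owners without the outcome: 479 − 134 = 345
risk, dog owners = 226/520 = 0.4346
risk, non-owners = 134/479 = 0.2797
RR = 0.4346 / 0.2797 = 1.554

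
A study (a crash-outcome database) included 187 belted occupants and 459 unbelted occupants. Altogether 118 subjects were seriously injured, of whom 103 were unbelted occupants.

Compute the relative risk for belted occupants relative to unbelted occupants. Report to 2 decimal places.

RR ≈ 0.36

belted occupants with the outcome: 118 − 103 = 15
belted occupants without the outcome: 187 − 15 = 172
unbelted occupants without the outcome: 459 − 103 = 356
risk, belted occupants = 15/187 = 0.0802
risk, unbelted occupants = 103/459 = 0.2244
RR = 0.0802 / 0.2244 = 0.36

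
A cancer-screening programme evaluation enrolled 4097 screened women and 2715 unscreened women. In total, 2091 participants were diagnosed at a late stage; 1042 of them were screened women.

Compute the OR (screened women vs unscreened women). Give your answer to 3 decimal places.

screened women without the outcome: 4097 − 1042 = 3055
unscreened women with the outcome: 2091 − 1042 = 1049
unscreened women without the outcome: 2715 − 1049 = 1666
OR = (1042 × 1666) / (3055 × 1049) = 1735972/3204695 ≈ 0.542

OR = 0.542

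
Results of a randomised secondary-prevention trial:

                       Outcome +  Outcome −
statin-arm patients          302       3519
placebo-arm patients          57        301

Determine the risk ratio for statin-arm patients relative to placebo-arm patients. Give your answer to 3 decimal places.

0.496

risk, statin-arm patients = 302/3821 = 0.0790
risk, placebo-arm patients = 57/358 = 0.1592
RR = 0.0790 / 0.1592 = 0.496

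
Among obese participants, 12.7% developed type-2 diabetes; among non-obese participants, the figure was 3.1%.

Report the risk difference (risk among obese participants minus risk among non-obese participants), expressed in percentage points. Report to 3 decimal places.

risk difference = 0.12700 − 0.03100 = 0.09600 → 9.600 percentage points

RD = 9.600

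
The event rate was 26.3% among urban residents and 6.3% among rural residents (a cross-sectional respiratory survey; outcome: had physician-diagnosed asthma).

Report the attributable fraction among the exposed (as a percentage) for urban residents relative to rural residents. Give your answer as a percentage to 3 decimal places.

AR% = (0.2630 − 0.0630) / 0.2630 = 0.7605 → 76.046%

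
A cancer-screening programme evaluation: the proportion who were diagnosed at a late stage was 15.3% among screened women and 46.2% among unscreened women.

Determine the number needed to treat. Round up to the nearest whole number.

absolute risk difference = 0.309000
1 / 0.309000 = 3.236 → round up → 4

4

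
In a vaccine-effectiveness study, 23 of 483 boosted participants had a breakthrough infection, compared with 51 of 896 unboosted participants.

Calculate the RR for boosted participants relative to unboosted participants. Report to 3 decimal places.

risk, boosted participants = 23/483 = 0.04762
risk, unboosted participants = 51/896 = 0.05692
RR = 0.04762 / 0.05692 = 0.837

0.837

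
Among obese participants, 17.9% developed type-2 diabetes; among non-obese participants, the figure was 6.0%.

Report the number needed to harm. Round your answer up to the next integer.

absolute risk difference = 0.119000
1 / 0.119000 = 8.403 → round up → 9

NNH = 9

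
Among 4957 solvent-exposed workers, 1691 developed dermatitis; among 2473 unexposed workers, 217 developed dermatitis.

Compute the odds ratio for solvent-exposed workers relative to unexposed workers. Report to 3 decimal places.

5.383

odds, solvent-exposed workers = 1691/3266 = 0.5178
odds, unexposed workers = 217/2256 = 0.0962
OR = 0.5178 / 0.0962 = 5.383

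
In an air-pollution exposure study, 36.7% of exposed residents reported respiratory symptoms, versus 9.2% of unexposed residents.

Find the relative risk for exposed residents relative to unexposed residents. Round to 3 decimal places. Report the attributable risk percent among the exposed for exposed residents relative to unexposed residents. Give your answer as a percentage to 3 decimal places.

RR = 3.989; AR% = 74.932%

RR = 0.3670 / 0.0920 = 3.989
AR% = (0.3670 − 0.0920) / 0.3670 = 0.7493 → 74.932%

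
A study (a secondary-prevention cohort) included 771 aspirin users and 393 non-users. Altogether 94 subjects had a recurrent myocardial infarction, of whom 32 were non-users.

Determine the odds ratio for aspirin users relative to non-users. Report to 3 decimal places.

0.987

aspirin users with the outcome: 94 − 32 = 62
aspirin users without the outcome: 771 − 62 = 709
non-users without the outcome: 393 − 32 = 361
OR = (62 × 361) / (709 × 32) = 22382/22688 ≈ 0.987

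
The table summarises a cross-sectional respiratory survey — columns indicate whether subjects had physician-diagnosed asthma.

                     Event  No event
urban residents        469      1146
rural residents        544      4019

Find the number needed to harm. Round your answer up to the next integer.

risk, urban residents = 469/1615 = 0.290402
risk, rural residents = 544/4563 = 0.119220
absolute risk difference = 0.171183
1 / 0.171183 = 5.842 → round up → 6

6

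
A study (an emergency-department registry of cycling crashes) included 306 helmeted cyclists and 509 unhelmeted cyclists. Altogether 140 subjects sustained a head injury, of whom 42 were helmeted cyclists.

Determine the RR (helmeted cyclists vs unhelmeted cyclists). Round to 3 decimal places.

0.713

helmeted cyclists without the outcome: 306 − 42 = 264
unhelmeted cyclists with the outcome: 140 − 42 = 98
unhelmeted cyclists without the outcome: 509 − 98 = 411
risk, helmeted cyclists = 42/306 = 0.1373
risk, unhelmeted cyclists = 98/509 = 0.1925
RR = 0.1373 / 0.1925 = 0.713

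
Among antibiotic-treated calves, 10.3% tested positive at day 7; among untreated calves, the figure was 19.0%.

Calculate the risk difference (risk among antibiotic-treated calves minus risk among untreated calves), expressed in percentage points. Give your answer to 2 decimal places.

RD: -8.70

risk difference = 0.1030 − 0.1900 = -0.0870 → -8.70 percentage points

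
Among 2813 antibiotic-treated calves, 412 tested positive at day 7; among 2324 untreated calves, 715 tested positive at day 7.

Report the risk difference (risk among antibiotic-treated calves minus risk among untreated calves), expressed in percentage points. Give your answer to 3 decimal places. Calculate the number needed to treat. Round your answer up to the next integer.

risk, antibiotic-treated calves = 412/2813 = 0.1465
risk, untreated calves = 715/2324 = 0.3077
risk difference = 0.1465 − 0.3077 = -0.1612 → -16.120 percentage points
absolute risk difference = 0.161196
1 / 0.161196 = 6.204 → round up → 7

RD = -16.120; NNT = 7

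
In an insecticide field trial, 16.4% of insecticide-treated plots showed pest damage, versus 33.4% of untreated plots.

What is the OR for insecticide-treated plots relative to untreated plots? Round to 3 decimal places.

odds, insecticide-treated plots = 0.1640/0.8360 = 0.1962
odds, untreated plots = 0.3340/0.6660 = 0.5015
OR = 0.1962 / 0.5015 = 0.391

OR = 0.391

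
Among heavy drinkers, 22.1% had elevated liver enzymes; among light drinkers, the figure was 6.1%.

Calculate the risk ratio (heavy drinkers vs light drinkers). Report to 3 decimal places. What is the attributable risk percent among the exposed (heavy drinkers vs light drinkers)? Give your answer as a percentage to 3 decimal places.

RR = 3.623; AR% = 72.398%

RR = 0.2210 / 0.0610 = 3.623
AR% = (0.2210 − 0.0610) / 0.2210 = 0.7240 → 72.398%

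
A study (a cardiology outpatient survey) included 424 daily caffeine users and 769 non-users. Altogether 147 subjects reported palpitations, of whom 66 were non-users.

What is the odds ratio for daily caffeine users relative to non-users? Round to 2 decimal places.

daily caffeine users with the outcome: 147 − 66 = 81
daily caffeine users without the outcome: 424 − 81 = 343
non-users without the outcome: 769 − 66 = 703
odds, daily caffeine users = 81/343 = 0.2362
odds, non-users = 66/703 = 0.0939
OR = 0.2362 / 0.0939 = 2.52

OR: 2.52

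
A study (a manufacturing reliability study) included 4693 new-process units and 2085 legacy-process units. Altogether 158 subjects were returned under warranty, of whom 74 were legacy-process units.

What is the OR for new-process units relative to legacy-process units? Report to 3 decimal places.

new-process units with the outcome: 158 − 74 = 84
new-process units without the outcome: 4693 − 84 = 4609
legacy-process units without the outcome: 2085 − 74 = 2011
OR = (84 × 2011) / (4609 × 74) = 168924/341066 ≈ 0.495

OR: 0.495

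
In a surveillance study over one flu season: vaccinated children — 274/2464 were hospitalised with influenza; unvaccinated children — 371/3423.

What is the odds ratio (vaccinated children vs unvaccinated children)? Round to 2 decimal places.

odds, vaccinated children = 274/2190 = 0.1251
odds, unvaccinated children = 371/3052 = 0.1216
OR = 0.1251 / 0.1216 = 1.03

OR: 1.03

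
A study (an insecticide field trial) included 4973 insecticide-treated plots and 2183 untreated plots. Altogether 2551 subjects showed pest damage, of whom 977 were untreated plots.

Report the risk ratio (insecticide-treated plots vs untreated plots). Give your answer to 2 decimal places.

insecticide-treated plots with the outcome: 2551 − 977 = 1574
insecticide-treated plots without the outcome: 4973 − 1574 = 3399
untreated plots without the outcome: 2183 − 977 = 1206
risk, insecticide-treated plots = 1574/4973 = 0.3165
risk, untreated plots = 977/2183 = 0.4475
RR = 0.3165 / 0.4475 = 0.71

0.71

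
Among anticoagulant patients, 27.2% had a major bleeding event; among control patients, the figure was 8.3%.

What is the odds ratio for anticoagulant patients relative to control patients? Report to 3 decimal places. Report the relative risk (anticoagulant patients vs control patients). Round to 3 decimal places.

odds, anticoagulant patients = 0.2720/0.7280 = 0.3736
odds, control patients = 0.0830/0.9170 = 0.0905
OR = 0.3736 / 0.0905 = 4.128
RR = 0.2720 / 0.0830 = 3.277

OR = 4.128; RR = 3.277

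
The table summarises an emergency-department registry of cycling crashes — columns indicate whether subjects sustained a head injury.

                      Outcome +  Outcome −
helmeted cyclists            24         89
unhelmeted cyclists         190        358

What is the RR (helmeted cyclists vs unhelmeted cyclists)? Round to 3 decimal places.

RR = 0.613

risk, helmeted cyclists = 24/113 = 0.2124
risk, unhelmeted cyclists = 190/548 = 0.3467
RR = 0.2124 / 0.3467 = 0.613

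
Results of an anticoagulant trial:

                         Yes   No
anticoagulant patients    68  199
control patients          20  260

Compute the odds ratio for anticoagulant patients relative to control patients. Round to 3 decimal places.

OR = (68 × 260) / (199 × 20) = 17680/3980 ≈ 4.442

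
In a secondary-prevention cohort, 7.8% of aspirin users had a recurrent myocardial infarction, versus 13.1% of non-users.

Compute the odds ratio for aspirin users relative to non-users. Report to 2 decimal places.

0.56

odds, aspirin users = 0.0780/0.9220 = 0.0846
odds, non-users = 0.1310/0.8690 = 0.1507
OR = 0.0846 / 0.1507 = 0.56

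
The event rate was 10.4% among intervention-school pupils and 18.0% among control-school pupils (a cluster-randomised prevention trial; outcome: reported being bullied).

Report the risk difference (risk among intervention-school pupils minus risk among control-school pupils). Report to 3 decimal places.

risk difference = 0.1040 − 0.1800 = -0.076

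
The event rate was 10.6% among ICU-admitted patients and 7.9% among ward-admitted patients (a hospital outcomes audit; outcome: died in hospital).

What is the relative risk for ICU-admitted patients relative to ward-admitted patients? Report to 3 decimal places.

RR = 0.1060 / 0.0790 = 1.342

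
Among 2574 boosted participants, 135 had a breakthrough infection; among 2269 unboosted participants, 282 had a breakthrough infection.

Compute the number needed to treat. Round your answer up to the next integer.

risk, boosted participants = 135/2574 = 0.052448
risk, unboosted participants = 282/2269 = 0.124284
absolute risk difference = 0.071836
1 / 0.071836 = 13.921 → round up → 14

14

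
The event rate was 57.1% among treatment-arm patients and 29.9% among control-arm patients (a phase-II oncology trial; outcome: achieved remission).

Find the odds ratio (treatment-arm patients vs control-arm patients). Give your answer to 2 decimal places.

odds, treatment-arm patients = 0.5710/0.4290 = 1.3310
odds, control-arm patients = 0.2990/0.7010 = 0.4265
OR = 1.3310 / 0.4265 = 3.12

OR: 3.12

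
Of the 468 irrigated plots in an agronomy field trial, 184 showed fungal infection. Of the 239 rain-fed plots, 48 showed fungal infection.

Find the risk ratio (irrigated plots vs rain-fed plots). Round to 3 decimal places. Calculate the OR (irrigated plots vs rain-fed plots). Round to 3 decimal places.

RR = 1.958; OR = 2.578

risk, irrigated plots = 184/468 = 0.3932
risk, rain-fed plots = 48/239 = 0.2008
RR = 0.3932 / 0.2008 = 1.958
odds, irrigated plots = 184/284 = 0.6479
odds, rain-fed plots = 48/191 = 0.2513
OR = 0.6479 / 0.2513 = 2.578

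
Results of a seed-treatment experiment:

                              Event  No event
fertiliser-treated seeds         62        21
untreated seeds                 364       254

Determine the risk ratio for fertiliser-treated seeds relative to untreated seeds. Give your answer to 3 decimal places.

risk, fertiliser-treated seeds = 62/83 = 0.7470
risk, untreated seeds = 364/618 = 0.5890
RR = 0.7470 / 0.5890 = 1.268

1.268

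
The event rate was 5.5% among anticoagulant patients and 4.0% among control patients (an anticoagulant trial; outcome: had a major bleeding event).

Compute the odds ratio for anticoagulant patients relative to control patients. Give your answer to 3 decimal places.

odds, anticoagulant patients = 0.05500/0.94500 = 0.05820
odds, control patients = 0.04000/0.96000 = 0.04167
OR = 0.05820 / 0.04167 = 1.397

OR = 1.397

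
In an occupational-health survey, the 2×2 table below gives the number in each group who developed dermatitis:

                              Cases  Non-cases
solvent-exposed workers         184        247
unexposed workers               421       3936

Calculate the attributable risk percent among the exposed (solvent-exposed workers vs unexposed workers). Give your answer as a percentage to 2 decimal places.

risk, solvent-exposed workers = 184/431 = 0.4269
risk, unexposed workers = 421/4357 = 0.0966
AR% = (0.4269 − 0.0966) / 0.4269 = 0.7737 → 77.37%

AR%: 77.37%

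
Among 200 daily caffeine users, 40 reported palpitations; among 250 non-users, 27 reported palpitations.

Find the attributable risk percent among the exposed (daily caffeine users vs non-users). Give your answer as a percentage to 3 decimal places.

risk, daily caffeine users = 40/200 = 0.2000
risk, non-users = 27/250 = 0.1080
AR% = (0.2000 − 0.1080) / 0.2000 = 0.4600 → 46.000%

AR% = 46.000%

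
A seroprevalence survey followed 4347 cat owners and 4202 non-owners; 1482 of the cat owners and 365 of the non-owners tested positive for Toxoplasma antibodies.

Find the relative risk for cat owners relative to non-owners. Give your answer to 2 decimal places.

risk, cat owners = 1482/4347 = 0.3409
risk, non-owners = 365/4202 = 0.0869
RR = 0.3409 / 0.0869 = 3.92

RR ≈ 3.92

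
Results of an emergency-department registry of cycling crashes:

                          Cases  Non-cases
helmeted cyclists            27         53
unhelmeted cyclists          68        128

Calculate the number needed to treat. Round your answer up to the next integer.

risk, helmeted cyclists = 27/80 = 0.337500
risk, unhelmeted cyclists = 68/196 = 0.346939
absolute risk difference = 0.009439
1 / 0.009439 = 105.943 → round up → 106

106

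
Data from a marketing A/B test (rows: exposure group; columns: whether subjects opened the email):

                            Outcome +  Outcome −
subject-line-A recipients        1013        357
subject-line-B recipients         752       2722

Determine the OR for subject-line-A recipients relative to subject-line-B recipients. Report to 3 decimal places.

OR = (1013 × 2722) / (357 × 752) = 2757386/268464 ≈ 10.271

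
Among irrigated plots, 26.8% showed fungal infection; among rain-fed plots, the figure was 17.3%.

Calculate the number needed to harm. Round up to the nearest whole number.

NNH = 11

absolute risk difference = 0.095000
1 / 0.095000 = 10.526 → round up → 11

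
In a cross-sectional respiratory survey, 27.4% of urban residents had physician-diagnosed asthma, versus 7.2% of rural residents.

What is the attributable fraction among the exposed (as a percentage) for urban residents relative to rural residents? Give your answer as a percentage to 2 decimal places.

AR% = (0.2740 − 0.0720) / 0.2740 = 0.7372 → 73.72%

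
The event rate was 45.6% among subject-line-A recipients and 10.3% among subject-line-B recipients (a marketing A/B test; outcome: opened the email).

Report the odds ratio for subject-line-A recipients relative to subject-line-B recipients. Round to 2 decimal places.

odds, subject-line-A recipients = 0.4560/0.5440 = 0.8382
odds, subject-line-B recipients = 0.1030/0.8970 = 0.1148
OR = 0.8382 / 0.1148 = 7.30

OR ≈ 7.30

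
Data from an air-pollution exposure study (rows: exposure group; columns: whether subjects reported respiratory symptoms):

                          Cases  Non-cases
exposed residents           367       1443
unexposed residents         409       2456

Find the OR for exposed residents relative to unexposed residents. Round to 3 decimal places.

OR = (367 × 2456) / (1443 × 409) = 901352/590187 ≈ 1.527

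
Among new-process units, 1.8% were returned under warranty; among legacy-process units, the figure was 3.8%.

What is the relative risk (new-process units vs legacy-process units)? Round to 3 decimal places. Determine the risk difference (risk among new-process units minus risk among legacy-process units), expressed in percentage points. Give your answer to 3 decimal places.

RR = 0.474; RD = -2.000

RR = 0.01800 / 0.03800 = 0.474
risk difference = 0.01800 − 0.03800 = -0.02000 → -2.000 percentage points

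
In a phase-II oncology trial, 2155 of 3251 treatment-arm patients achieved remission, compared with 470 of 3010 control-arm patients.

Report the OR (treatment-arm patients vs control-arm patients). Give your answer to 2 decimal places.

OR = (2155 × 2540) / (1096 × 470) = 5473700/515120 ≈ 10.63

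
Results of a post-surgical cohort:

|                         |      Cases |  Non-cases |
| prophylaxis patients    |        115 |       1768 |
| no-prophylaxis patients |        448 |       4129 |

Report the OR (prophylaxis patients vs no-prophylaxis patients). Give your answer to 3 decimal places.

OR = (115 × 4129) / (1768 × 448) = 474835/792064 ≈ 0.599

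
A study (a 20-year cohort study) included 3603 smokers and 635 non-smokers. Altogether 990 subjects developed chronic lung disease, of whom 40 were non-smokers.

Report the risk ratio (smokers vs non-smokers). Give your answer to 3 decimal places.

RR = 4.186

smokers with the outcome: 990 − 40 = 950
smokers without the outcome: 3603 − 950 = 2653
non-smokers without the outcome: 635 − 40 = 595
risk, smokers = 950/3603 = 0.2637
risk, non-smokers = 40/635 = 0.0630
RR = 0.2637 / 0.0630 = 4.186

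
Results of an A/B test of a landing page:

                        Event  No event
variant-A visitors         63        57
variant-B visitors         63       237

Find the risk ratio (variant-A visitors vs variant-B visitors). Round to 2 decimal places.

risk, variant-A visitors = 63/120 = 0.5250
risk, variant-B visitors = 63/300 = 0.2100
RR = 0.5250 / 0.2100 = 2.50

RR ≈ 2.50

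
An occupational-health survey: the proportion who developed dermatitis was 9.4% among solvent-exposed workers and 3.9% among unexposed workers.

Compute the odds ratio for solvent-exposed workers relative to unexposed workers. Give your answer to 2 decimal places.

OR ≈ 2.56

odds, solvent-exposed workers = 0.09400/0.90600 = 0.10375
odds, unexposed workers = 0.03900/0.96100 = 0.04058
OR = 0.10375 / 0.04058 = 2.56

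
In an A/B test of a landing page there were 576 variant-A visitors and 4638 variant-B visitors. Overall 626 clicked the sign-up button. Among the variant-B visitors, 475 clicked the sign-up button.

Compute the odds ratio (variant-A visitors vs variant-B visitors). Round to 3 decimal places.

OR = 3.114

variant-A visitors with the outcome: 626 − 475 = 151
variant-A visitors without the outcome: 576 − 151 = 425
variant-B visitors without the outcome: 4638 − 475 = 4163
odds, variant-A visitors = 151/425 = 0.3553
odds, variant-B visitors = 475/4163 = 0.1141
OR = 0.3553 / 0.1141 = 3.114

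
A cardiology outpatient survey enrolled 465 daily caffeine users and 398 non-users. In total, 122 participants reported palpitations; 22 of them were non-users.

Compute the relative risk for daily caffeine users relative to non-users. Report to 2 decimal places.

daily caffeine users with the outcome: 122 − 22 = 100
daily caffeine users without the outcome: 465 − 100 = 365
non-users without the outcome: 398 − 22 = 376
risk, daily caffeine users = 100/465 = 0.2151
risk, non-users = 22/398 = 0.0553
RR = 0.2151 / 0.0553 = 3.89

3.89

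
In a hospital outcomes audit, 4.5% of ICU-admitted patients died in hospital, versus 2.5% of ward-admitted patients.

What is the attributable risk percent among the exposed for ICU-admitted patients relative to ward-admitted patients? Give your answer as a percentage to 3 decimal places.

AR% = (0.04500 − 0.02500) / 0.04500 = 0.4444 → 44.444%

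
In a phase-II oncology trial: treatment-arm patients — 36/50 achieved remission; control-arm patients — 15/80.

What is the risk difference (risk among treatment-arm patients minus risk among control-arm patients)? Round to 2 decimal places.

RD: 0.53

risk, treatment-arm patients = 36/50 = 0.7200
risk, control-arm patients = 15/80 = 0.1875
risk difference = 0.7200 − 0.1875 = 0.53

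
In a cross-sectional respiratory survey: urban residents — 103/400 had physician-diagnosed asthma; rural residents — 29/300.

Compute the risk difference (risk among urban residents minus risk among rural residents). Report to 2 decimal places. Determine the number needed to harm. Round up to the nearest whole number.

RD = 0.16; NNH = 7

risk, urban residents = 103/400 = 0.2575
risk, rural residents = 29/300 = 0.0967
risk difference = 0.2575 − 0.0967 = 0.16
absolute risk difference = 0.160833
1 / 0.160833 = 6.218 → round up → 7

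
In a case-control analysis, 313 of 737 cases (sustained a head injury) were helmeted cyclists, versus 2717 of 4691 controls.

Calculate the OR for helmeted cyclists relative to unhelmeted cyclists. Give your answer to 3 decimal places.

OR = (313 × 1974) / (2717 × 424) = 617862/1152008 ≈ 0.536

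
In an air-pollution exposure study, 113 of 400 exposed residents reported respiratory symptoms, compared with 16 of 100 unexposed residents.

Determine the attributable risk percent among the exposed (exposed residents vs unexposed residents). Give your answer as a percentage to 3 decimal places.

AR% ≈ 43.363%

risk, exposed residents = 113/400 = 0.2825
risk, unexposed residents = 16/100 = 0.1600
AR% = (0.2825 − 0.1600) / 0.2825 = 0.4336 → 43.363%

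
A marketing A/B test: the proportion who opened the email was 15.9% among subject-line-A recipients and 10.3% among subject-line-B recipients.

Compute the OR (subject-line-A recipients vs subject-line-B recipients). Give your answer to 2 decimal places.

OR ≈ 1.65

odds, subject-line-A recipients = 0.1590/0.8410 = 0.1891
odds, subject-line-B recipients = 0.1030/0.8970 = 0.1148
OR = 0.1891 / 0.1148 = 1.65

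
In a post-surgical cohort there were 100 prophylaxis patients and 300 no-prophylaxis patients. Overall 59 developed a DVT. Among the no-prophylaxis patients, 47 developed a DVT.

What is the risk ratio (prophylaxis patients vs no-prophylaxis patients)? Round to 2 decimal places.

prophylaxis patients with the outcome: 59 − 47 = 12
prophylaxis patients without the outcome: 100 − 12 = 88
no-prophylaxis patients without the outcome: 300 − 47 = 253
risk, prophylaxis patients = 12/100 = 0.1200
risk, no-prophylaxis patients = 47/300 = 0.1567
RR = 0.1200 / 0.1567 = 0.77

RR: 0.77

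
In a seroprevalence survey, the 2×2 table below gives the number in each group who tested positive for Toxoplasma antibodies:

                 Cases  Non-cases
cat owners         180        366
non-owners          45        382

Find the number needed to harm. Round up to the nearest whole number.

5

risk, cat owners = 180/546 = 0.329670
risk, non-owners = 45/427 = 0.105386
absolute risk difference = 0.224284
1 / 0.224284 = 4.459 → round up → 5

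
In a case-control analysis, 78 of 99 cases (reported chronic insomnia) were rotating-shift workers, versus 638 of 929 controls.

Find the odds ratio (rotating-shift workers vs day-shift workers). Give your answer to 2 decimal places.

OR = (78 × 291) / (638 × 21) = 22698/13398 ≈ 1.69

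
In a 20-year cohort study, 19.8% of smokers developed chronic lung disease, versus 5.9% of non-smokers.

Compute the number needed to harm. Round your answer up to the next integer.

8

absolute risk difference = 0.139000
1 / 0.139000 = 7.194 → round up → 8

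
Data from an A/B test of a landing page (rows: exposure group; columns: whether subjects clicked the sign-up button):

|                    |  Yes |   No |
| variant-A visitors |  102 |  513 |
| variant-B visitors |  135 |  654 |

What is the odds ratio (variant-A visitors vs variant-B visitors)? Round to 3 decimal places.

OR = (102 × 654) / (513 × 135) = 66708/69255 ≈ 0.963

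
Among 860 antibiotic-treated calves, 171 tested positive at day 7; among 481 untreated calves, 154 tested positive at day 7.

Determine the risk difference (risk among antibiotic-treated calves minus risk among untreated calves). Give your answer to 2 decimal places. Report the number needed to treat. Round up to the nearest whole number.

risk, antibiotic-treated calves = 171/860 = 0.1988
risk, untreated calves = 154/481 = 0.3202
risk difference = 0.1988 − 0.3202 = -0.12
absolute risk difference = 0.121329
1 / 0.121329 = 8.242 → round up → 9

RD = -0.12; NNT = 9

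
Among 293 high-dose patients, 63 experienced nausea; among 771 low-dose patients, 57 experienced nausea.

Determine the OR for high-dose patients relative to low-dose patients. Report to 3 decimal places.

OR = (63 × 714) / (230 × 57) = 44982/13110 ≈ 3.431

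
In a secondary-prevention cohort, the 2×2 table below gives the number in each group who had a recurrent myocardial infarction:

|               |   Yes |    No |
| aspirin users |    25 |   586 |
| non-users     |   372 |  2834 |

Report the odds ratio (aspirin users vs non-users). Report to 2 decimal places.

odds, aspirin users = 25/586 = 0.04266
odds, non-users = 372/2834 = 0.13126
OR = 0.04266 / 0.13126 = 0.33

OR: 0.33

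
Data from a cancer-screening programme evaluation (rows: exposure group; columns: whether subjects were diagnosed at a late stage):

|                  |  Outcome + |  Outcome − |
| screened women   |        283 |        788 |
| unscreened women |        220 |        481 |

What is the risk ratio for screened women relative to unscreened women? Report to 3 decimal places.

risk, screened women = 283/1071 = 0.2642
risk, unscreened women = 220/701 = 0.3138
RR = 0.2642 / 0.3138 = 0.842

0.842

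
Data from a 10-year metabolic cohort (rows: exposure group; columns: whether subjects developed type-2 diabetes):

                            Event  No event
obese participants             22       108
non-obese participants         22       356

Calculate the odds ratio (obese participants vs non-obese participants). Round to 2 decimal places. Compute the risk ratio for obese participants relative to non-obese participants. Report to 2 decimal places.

OR = (22 × 356) / (108 × 22) = 7832/2376 ≈ 3.30
risk, obese participants = 22/130 = 0.1692
risk, non-obese participants = 22/378 = 0.0582
RR = 0.1692 / 0.0582 = 2.91

OR = 3.30; RR = 2.91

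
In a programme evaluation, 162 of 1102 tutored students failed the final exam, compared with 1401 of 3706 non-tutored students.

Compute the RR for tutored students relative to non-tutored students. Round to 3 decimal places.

risk, tutored students = 162/1102 = 0.1470
risk, non-tutored students = 1401/3706 = 0.3780
RR = 0.1470 / 0.3780 = 0.389

RR ≈ 0.389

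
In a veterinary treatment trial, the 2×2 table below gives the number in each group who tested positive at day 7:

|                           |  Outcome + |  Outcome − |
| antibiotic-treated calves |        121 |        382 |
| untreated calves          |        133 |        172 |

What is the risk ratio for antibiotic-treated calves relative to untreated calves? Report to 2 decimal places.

RR ≈ 0.55

risk, antibiotic-treated calves = 121/503 = 0.2406
risk, untreated calves = 133/305 = 0.4361
RR = 0.2406 / 0.4361 = 0.55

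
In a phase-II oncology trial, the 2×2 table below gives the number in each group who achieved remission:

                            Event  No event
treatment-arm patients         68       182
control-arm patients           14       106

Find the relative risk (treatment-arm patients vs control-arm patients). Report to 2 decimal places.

2.33

risk, treatment-arm patients = 68/250 = 0.2720
risk, control-arm patients = 14/120 = 0.1167
RR = 0.2720 / 0.1167 = 2.33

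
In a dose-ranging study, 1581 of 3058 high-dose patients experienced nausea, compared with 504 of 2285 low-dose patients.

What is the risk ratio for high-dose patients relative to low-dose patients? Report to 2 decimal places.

RR ≈ 2.34

risk, high-dose patients = 1581/3058 = 0.5170
risk, low-dose patients = 504/2285 = 0.2206
RR = 0.5170 / 0.2206 = 2.34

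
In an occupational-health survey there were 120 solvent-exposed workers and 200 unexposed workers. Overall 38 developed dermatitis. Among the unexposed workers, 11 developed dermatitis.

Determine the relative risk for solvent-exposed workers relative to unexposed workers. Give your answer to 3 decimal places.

4.091

solvent-exposed workers with the outcome: 38 − 11 = 27
solvent-exposed workers without the outcome: 120 − 27 = 93
unexposed workers without the outcome: 200 − 11 = 189
risk, solvent-exposed workers = 27/120 = 0.2250
risk, unexposed workers = 11/200 = 0.0550
RR = 0.2250 / 0.0550 = 4.091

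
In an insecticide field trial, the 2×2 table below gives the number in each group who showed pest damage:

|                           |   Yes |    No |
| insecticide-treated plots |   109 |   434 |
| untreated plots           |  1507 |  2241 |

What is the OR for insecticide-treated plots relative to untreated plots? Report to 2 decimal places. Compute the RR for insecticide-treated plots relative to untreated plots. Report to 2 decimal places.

OR = 0.37; RR = 0.50

OR = (109 × 2241) / (434 × 1507) = 244269/654038 ≈ 0.37
risk, insecticide-treated plots = 109/543 = 0.2007
risk, untreated plots = 1507/3748 = 0.4021
RR = 0.2007 / 0.4021 = 0.50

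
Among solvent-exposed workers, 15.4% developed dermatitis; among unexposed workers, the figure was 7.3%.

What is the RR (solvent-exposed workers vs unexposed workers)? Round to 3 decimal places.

RR = 0.1540 / 0.0730 = 2.110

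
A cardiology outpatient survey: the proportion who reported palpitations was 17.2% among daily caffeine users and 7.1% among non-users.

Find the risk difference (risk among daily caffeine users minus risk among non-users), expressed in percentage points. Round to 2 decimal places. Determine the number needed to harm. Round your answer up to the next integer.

risk difference = 0.1720 − 0.0710 = 0.1010 → 10.10 percentage points
absolute risk difference = 0.101000
1 / 0.101000 = 9.901 → round up → 10

RD = 10.10; NNH = 10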